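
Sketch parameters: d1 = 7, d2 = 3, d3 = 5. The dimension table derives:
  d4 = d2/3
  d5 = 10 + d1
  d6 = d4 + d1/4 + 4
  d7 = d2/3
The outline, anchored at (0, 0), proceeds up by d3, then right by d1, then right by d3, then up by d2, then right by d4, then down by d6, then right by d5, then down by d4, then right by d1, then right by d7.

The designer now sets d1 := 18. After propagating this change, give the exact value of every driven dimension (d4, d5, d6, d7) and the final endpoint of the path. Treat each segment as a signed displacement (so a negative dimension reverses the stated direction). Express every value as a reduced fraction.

d4 = 1
d5 = 28
d6 = 19/2
d7 = 1
endpoint = (71, -5/2)

Apply edit: d1 := 18
  d4 = d2/3 = 1
  d5 = 10 + d1 = 28
  d6 = d4 + d1/4 + 4 = 19/2
  d7 = d2/3 = 1
Walk from origin (0, 0):
  seg 1: up by d3 = 5 → (0, 5)
  seg 2: right by d1 = 18 → (18, 5)
  seg 3: right by d3 = 5 → (23, 5)
  seg 4: up by d2 = 3 → (23, 8)
  seg 5: right by d4 = 1 → (24, 8)
  seg 6: down by d6 = 19/2 → (24, -3/2)
  seg 7: right by d5 = 28 → (52, -3/2)
  seg 8: down by d4 = 1 → (52, -5/2)
  seg 9: right by d1 = 18 → (70, -5/2)
  seg 10: right by d7 = 1 → (71, -5/2)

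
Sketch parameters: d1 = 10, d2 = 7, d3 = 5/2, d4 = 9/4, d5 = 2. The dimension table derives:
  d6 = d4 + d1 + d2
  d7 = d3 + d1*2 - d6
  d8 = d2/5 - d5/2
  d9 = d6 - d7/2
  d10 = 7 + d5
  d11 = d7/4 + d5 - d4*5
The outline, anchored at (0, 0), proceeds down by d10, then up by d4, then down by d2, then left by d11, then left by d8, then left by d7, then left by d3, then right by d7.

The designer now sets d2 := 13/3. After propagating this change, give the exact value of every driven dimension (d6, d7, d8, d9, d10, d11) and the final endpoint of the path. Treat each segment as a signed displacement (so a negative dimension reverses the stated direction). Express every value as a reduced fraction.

Apply edit: d2 := 13/3
  d6 = d4 + d1 + d2 = 199/12
  d7 = d3 + d1*2 - d6 = 71/12
  d8 = d2/5 - d5/2 = -2/15
  d9 = d6 - d7/2 = 109/8
  d10 = 7 + d5 = 9
  d11 = d7/4 + d5 - d4*5 = -373/48
Walk from origin (0, 0):
  seg 1: down by d10 = 9 → (0, -9)
  seg 2: up by d4 = 9/4 → (0, -27/4)
  seg 3: down by d2 = 13/3 → (0, -133/12)
  seg 4: left by d11 = -373/48 → (373/48, -133/12)
  seg 5: left by d8 = -2/15 → (1897/240, -133/12)
  seg 6: left by d7 = 71/12 → (159/80, -133/12)
  seg 7: left by d3 = 5/2 → (-41/80, -133/12)
  seg 8: right by d7 = 71/12 → (1297/240, -133/12)

d6 = 199/12
d7 = 71/12
d8 = -2/15
d9 = 109/8
d10 = 9
d11 = -373/48
endpoint = (1297/240, -133/12)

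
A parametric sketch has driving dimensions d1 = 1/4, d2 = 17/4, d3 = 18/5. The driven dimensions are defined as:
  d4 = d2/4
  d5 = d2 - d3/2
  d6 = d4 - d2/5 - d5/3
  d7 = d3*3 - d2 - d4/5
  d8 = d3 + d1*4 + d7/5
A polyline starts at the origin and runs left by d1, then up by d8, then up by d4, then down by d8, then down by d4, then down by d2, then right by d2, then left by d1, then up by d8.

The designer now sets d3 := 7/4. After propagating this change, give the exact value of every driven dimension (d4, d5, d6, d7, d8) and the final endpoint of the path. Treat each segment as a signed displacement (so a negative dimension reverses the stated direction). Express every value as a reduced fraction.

d4 = 17/16
d5 = 27/8
d6 = -73/80
d7 = 63/80
d8 = 1163/400
endpoint = (15/4, -537/400)

Apply edit: d3 := 7/4
  d4 = d2/4 = 17/16
  d5 = d2 - d3/2 = 27/8
  d6 = d4 - d2/5 - d5/3 = -73/80
  d7 = d3*3 - d2 - d4/5 = 63/80
  d8 = d3 + d1*4 + d7/5 = 1163/400
Walk from origin (0, 0):
  seg 1: left by d1 = 1/4 → (-1/4, 0)
  seg 2: up by d8 = 1163/400 → (-1/4, 1163/400)
  seg 3: up by d4 = 17/16 → (-1/4, 397/100)
  seg 4: down by d8 = 1163/400 → (-1/4, 17/16)
  seg 5: down by d4 = 17/16 → (-1/4, 0)
  seg 6: down by d2 = 17/4 → (-1/4, -17/4)
  seg 7: right by d2 = 17/4 → (4, -17/4)
  seg 8: left by d1 = 1/4 → (15/4, -17/4)
  seg 9: up by d8 = 1163/400 → (15/4, -537/400)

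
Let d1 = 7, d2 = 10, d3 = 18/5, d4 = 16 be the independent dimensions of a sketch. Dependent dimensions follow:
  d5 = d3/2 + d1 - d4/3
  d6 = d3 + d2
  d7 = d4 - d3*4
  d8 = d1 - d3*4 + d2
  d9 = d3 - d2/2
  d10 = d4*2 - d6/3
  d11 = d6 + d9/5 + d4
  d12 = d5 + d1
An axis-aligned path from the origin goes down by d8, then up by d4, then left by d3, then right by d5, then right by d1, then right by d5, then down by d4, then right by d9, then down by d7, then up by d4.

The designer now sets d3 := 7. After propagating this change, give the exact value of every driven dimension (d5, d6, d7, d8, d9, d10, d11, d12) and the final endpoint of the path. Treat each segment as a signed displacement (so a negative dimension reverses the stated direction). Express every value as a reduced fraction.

Apply edit: d3 := 7
  d5 = d3/2 + d1 - d4/3 = 31/6
  d6 = d3 + d2 = 17
  d7 = d4 - d3*4 = -12
  d8 = d1 - d3*4 + d2 = -11
  d9 = d3 - d2/2 = 2
  d10 = d4*2 - d6/3 = 79/3
  d11 = d6 + d9/5 + d4 = 167/5
  d12 = d5 + d1 = 73/6
Walk from origin (0, 0):
  seg 1: down by d8 = -11 → (0, 11)
  seg 2: up by d4 = 16 → (0, 27)
  seg 3: left by d3 = 7 → (-7, 27)
  seg 4: right by d5 = 31/6 → (-11/6, 27)
  seg 5: right by d1 = 7 → (31/6, 27)
  seg 6: right by d5 = 31/6 → (31/3, 27)
  seg 7: down by d4 = 16 → (31/3, 11)
  seg 8: right by d9 = 2 → (37/3, 11)
  seg 9: down by d7 = -12 → (37/3, 23)
  seg 10: up by d4 = 16 → (37/3, 39)

d5 = 31/6
d6 = 17
d7 = -12
d8 = -11
d9 = 2
d10 = 79/3
d11 = 167/5
d12 = 73/6
endpoint = (37/3, 39)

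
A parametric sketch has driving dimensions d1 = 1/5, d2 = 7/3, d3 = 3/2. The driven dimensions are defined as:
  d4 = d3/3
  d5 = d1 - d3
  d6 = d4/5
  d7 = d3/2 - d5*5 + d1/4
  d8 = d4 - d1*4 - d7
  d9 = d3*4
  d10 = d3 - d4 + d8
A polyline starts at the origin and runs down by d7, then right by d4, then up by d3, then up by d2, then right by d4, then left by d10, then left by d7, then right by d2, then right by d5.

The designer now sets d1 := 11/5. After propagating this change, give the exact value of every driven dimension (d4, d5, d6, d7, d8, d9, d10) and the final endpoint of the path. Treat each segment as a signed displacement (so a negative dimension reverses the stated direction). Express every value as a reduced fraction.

Apply edit: d1 := 11/5
  d4 = d3/3 = 1/2
  d5 = d1 - d3 = 7/10
  d6 = d4/5 = 1/10
  d7 = d3/2 - d5*5 + d1/4 = -11/5
  d8 = d4 - d1*4 - d7 = -61/10
  d9 = d3*4 = 6
  d10 = d3 - d4 + d8 = -51/10
Walk from origin (0, 0):
  seg 1: down by d7 = -11/5 → (0, 11/5)
  seg 2: right by d4 = 1/2 → (1/2, 11/5)
  seg 3: up by d3 = 3/2 → (1/2, 37/10)
  seg 4: up by d2 = 7/3 → (1/2, 181/30)
  seg 5: right by d4 = 1/2 → (1, 181/30)
  seg 6: left by d10 = -51/10 → (61/10, 181/30)
  seg 7: left by d7 = -11/5 → (83/10, 181/30)
  seg 8: right by d2 = 7/3 → (319/30, 181/30)
  seg 9: right by d5 = 7/10 → (34/3, 181/30)

d4 = 1/2
d5 = 7/10
d6 = 1/10
d7 = -11/5
d8 = -61/10
d9 = 6
d10 = -51/10
endpoint = (34/3, 181/30)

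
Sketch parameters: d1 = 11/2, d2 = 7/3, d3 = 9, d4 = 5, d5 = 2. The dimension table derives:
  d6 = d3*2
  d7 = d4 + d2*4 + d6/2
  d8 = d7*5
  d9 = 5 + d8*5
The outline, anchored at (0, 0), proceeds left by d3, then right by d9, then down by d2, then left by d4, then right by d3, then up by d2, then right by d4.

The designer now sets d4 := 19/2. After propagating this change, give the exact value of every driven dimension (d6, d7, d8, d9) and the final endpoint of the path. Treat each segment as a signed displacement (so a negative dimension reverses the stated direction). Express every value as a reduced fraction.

Apply edit: d4 := 19/2
  d6 = d3*2 = 18
  d7 = d4 + d2*4 + d6/2 = 167/6
  d8 = d7*5 = 835/6
  d9 = 5 + d8*5 = 4205/6
Walk from origin (0, 0):
  seg 1: left by d3 = 9 → (-9, 0)
  seg 2: right by d9 = 4205/6 → (4151/6, 0)
  seg 3: down by d2 = 7/3 → (4151/6, -7/3)
  seg 4: left by d4 = 19/2 → (2047/3, -7/3)
  seg 5: right by d3 = 9 → (2074/3, -7/3)
  seg 6: up by d2 = 7/3 → (2074/3, 0)
  seg 7: right by d4 = 19/2 → (4205/6, 0)

d6 = 18
d7 = 167/6
d8 = 835/6
d9 = 4205/6
endpoint = (4205/6, 0)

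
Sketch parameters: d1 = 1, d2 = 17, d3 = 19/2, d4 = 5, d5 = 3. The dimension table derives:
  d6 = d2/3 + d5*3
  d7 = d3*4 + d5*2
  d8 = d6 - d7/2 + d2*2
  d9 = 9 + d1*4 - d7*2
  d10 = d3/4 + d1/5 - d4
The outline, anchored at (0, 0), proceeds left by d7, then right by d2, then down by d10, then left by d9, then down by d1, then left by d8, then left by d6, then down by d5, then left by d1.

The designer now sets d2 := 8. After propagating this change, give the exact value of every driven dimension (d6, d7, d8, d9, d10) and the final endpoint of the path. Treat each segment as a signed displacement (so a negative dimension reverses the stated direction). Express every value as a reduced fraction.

d6 = 35/3
d7 = 44
d8 = 17/3
d9 = -75
d10 = -97/40
endpoint = (62/3, -63/40)

Apply edit: d2 := 8
  d6 = d2/3 + d5*3 = 35/3
  d7 = d3*4 + d5*2 = 44
  d8 = d6 - d7/2 + d2*2 = 17/3
  d9 = 9 + d1*4 - d7*2 = -75
  d10 = d3/4 + d1/5 - d4 = -97/40
Walk from origin (0, 0):
  seg 1: left by d7 = 44 → (-44, 0)
  seg 2: right by d2 = 8 → (-36, 0)
  seg 3: down by d10 = -97/40 → (-36, 97/40)
  seg 4: left by d9 = -75 → (39, 97/40)
  seg 5: down by d1 = 1 → (39, 57/40)
  seg 6: left by d8 = 17/3 → (100/3, 57/40)
  seg 7: left by d6 = 35/3 → (65/3, 57/40)
  seg 8: down by d5 = 3 → (65/3, -63/40)
  seg 9: left by d1 = 1 → (62/3, -63/40)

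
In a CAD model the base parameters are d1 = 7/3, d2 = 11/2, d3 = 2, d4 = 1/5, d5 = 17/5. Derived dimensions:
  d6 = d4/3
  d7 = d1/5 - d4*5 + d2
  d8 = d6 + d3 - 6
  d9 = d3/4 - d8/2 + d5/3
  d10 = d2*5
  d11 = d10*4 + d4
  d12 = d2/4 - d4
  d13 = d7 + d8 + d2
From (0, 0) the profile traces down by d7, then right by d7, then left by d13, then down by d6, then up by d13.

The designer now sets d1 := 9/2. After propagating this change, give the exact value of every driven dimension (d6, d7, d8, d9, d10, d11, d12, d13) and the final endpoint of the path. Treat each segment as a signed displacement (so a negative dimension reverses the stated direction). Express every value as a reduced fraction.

d6 = 1/15
d7 = 27/5
d8 = -59/15
d9 = 18/5
d10 = 55/2
d11 = 551/5
d12 = 47/40
d13 = 209/30
endpoint = (-47/30, 3/2)

Apply edit: d1 := 9/2
  d6 = d4/3 = 1/15
  d7 = d1/5 - d4*5 + d2 = 27/5
  d8 = d6 + d3 - 6 = -59/15
  d9 = d3/4 - d8/2 + d5/3 = 18/5
  d10 = d2*5 = 55/2
  d11 = d10*4 + d4 = 551/5
  d12 = d2/4 - d4 = 47/40
  d13 = d7 + d8 + d2 = 209/30
Walk from origin (0, 0):
  seg 1: down by d7 = 27/5 → (0, -27/5)
  seg 2: right by d7 = 27/5 → (27/5, -27/5)
  seg 3: left by d13 = 209/30 → (-47/30, -27/5)
  seg 4: down by d6 = 1/15 → (-47/30, -82/15)
  seg 5: up by d13 = 209/30 → (-47/30, 3/2)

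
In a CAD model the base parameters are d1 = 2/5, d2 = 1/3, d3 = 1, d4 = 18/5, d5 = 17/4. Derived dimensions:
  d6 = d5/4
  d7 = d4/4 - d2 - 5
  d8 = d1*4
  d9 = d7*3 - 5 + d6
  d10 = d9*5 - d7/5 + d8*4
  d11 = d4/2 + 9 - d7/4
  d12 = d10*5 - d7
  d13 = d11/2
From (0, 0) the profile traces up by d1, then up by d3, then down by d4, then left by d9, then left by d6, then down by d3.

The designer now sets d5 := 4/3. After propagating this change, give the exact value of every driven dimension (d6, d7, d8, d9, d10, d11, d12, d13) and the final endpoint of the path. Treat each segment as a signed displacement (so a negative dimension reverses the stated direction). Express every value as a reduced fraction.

Apply edit: d5 := 4/3
  d6 = d5/4 = 1/3
  d7 = d4/4 - d2 - 5 = -133/30
  d8 = d1*4 = 8/5
  d9 = d7*3 - 5 + d6 = -539/30
  d10 = d9*5 - d7/5 + d8*4 = -6191/75
  d11 = d4/2 + 9 - d7/4 = 1429/120
  d12 = d10*5 - d7 = -4083/10
  d13 = d11/2 = 1429/240
Walk from origin (0, 0):
  seg 1: up by d1 = 2/5 → (0, 2/5)
  seg 2: up by d3 = 1 → (0, 7/5)
  seg 3: down by d4 = 18/5 → (0, -11/5)
  seg 4: left by d9 = -539/30 → (539/30, -11/5)
  seg 5: left by d6 = 1/3 → (529/30, -11/5)
  seg 6: down by d3 = 1 → (529/30, -16/5)

d6 = 1/3
d7 = -133/30
d8 = 8/5
d9 = -539/30
d10 = -6191/75
d11 = 1429/120
d12 = -4083/10
d13 = 1429/240
endpoint = (529/30, -16/5)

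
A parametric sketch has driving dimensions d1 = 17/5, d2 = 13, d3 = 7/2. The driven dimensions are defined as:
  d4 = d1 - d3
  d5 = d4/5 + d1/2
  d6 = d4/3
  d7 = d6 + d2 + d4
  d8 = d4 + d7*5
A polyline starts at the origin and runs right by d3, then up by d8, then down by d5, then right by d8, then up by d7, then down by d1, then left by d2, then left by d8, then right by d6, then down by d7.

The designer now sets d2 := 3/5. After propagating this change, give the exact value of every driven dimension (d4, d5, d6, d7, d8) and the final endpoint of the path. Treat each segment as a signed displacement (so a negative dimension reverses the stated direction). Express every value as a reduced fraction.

Apply edit: d2 := 3/5
  d4 = d1 - d3 = -1/10
  d5 = d4/5 + d1/2 = 42/25
  d6 = d4/3 = -1/30
  d7 = d6 + d2 + d4 = 7/15
  d8 = d4 + d7*5 = 67/30
Walk from origin (0, 0):
  seg 1: right by d3 = 7/2 → (7/2, 0)
  seg 2: up by d8 = 67/30 → (7/2, 67/30)
  seg 3: down by d5 = 42/25 → (7/2, 83/150)
  seg 4: right by d8 = 67/30 → (86/15, 83/150)
  seg 5: up by d7 = 7/15 → (86/15, 51/50)
  seg 6: down by d1 = 17/5 → (86/15, -119/50)
  seg 7: left by d2 = 3/5 → (77/15, -119/50)
  seg 8: left by d8 = 67/30 → (29/10, -119/50)
  seg 9: right by d6 = -1/30 → (43/15, -119/50)
  seg 10: down by d7 = 7/15 → (43/15, -427/150)

d4 = -1/10
d5 = 42/25
d6 = -1/30
d7 = 7/15
d8 = 67/30
endpoint = (43/15, -427/150)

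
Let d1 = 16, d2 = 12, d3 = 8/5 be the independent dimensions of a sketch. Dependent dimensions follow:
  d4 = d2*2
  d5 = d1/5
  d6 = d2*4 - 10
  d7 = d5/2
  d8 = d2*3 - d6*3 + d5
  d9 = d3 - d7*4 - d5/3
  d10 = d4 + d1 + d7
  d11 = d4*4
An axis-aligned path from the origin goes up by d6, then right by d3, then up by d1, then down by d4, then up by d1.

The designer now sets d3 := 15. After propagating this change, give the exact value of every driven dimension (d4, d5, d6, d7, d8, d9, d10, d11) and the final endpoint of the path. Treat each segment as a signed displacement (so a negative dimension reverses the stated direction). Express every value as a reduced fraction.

Apply edit: d3 := 15
  d4 = d2*2 = 24
  d5 = d1/5 = 16/5
  d6 = d2*4 - 10 = 38
  d7 = d5/2 = 8/5
  d8 = d2*3 - d6*3 + d5 = -374/5
  d9 = d3 - d7*4 - d5/3 = 113/15
  d10 = d4 + d1 + d7 = 208/5
  d11 = d4*4 = 96
Walk from origin (0, 0):
  seg 1: up by d6 = 38 → (0, 38)
  seg 2: right by d3 = 15 → (15, 38)
  seg 3: up by d1 = 16 → (15, 54)
  seg 4: down by d4 = 24 → (15, 30)
  seg 5: up by d1 = 16 → (15, 46)

d4 = 24
d5 = 16/5
d6 = 38
d7 = 8/5
d8 = -374/5
d9 = 113/15
d10 = 208/5
d11 = 96
endpoint = (15, 46)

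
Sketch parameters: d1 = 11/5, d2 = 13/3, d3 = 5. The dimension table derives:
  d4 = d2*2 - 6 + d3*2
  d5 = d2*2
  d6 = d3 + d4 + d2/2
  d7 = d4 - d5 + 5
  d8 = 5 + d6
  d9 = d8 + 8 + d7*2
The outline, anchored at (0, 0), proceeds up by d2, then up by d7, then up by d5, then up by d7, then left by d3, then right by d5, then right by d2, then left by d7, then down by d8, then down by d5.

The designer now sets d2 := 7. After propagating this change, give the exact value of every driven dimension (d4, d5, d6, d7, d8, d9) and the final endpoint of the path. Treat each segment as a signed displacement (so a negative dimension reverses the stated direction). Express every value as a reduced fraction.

Apply edit: d2 := 7
  d4 = d2*2 - 6 + d3*2 = 18
  d5 = d2*2 = 14
  d6 = d3 + d4 + d2/2 = 53/2
  d7 = d4 - d5 + 5 = 9
  d8 = 5 + d6 = 63/2
  d9 = d8 + 8 + d7*2 = 115/2
Walk from origin (0, 0):
  seg 1: up by d2 = 7 → (0, 7)
  seg 2: up by d7 = 9 → (0, 16)
  seg 3: up by d5 = 14 → (0, 30)
  seg 4: up by d7 = 9 → (0, 39)
  seg 5: left by d3 = 5 → (-5, 39)
  seg 6: right by d5 = 14 → (9, 39)
  seg 7: right by d2 = 7 → (16, 39)
  seg 8: left by d7 = 9 → (7, 39)
  seg 9: down by d8 = 63/2 → (7, 15/2)
  seg 10: down by d5 = 14 → (7, -13/2)

d4 = 18
d5 = 14
d6 = 53/2
d7 = 9
d8 = 63/2
d9 = 115/2
endpoint = (7, -13/2)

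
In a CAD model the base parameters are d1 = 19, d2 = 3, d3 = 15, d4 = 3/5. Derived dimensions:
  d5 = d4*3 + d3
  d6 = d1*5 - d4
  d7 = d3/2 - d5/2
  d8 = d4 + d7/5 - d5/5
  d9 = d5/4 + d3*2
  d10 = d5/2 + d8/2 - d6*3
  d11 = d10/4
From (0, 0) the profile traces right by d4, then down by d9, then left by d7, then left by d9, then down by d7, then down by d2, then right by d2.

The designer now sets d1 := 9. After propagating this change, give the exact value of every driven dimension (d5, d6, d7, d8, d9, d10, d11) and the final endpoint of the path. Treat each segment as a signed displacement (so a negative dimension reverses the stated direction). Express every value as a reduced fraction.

Apply edit: d1 := 9
  d5 = d4*3 + d3 = 84/5
  d6 = d1*5 - d4 = 222/5
  d7 = d3/2 - d5/2 = -9/10
  d8 = d4 + d7/5 - d5/5 = -147/50
  d9 = d5/4 + d3*2 = 171/5
  d10 = d5/2 + d8/2 - d6*3 = -12627/100
  d11 = d10/4 = -12627/400
Walk from origin (0, 0):
  seg 1: right by d4 = 3/5 → (3/5, 0)
  seg 2: down by d9 = 171/5 → (3/5, -171/5)
  seg 3: left by d7 = -9/10 → (3/2, -171/5)
  seg 4: left by d9 = 171/5 → (-327/10, -171/5)
  seg 5: down by d7 = -9/10 → (-327/10, -333/10)
  seg 6: down by d2 = 3 → (-327/10, -363/10)
  seg 7: right by d2 = 3 → (-297/10, -363/10)

d5 = 84/5
d6 = 222/5
d7 = -9/10
d8 = -147/50
d9 = 171/5
d10 = -12627/100
d11 = -12627/400
endpoint = (-297/10, -363/10)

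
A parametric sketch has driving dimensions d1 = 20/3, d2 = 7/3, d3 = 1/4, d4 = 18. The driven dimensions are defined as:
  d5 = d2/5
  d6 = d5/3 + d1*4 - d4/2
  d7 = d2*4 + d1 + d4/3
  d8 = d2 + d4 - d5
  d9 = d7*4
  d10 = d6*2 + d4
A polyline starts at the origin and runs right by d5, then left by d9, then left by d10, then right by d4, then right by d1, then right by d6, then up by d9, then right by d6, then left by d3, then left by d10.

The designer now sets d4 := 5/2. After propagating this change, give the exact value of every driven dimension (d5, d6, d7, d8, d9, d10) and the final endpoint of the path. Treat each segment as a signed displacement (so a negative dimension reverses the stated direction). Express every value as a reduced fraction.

Apply edit: d4 := 5/2
  d5 = d2/5 = 7/15
  d6 = d5/3 + d1*4 - d4/2 = 4603/180
  d7 = d2*4 + d1 + d4/3 = 101/6
  d8 = d2 + d4 - d5 = 131/30
  d9 = d7*4 = 202/3
  d10 = d6*2 + d4 = 2414/45
Walk from origin (0, 0):
  seg 1: right by d5 = 7/15 → (7/15, 0)
  seg 2: left by d9 = 202/3 → (-1003/15, 0)
  seg 3: left by d10 = 2414/45 → (-5423/45, 0)
  seg 4: right by d4 = 5/2 → (-10621/90, 0)
  seg 5: right by d1 = 20/3 → (-10021/90, 0)
  seg 6: right by d6 = 4603/180 → (-15439/180, 0)
  seg 7: up by d9 = 202/3 → (-15439/180, 202/3)
  seg 8: right by d6 = 4603/180 → (-301/5, 202/3)
  seg 9: left by d3 = 1/4 → (-1209/20, 202/3)
  seg 10: left by d10 = 2414/45 → (-20537/180, 202/3)

d5 = 7/15
d6 = 4603/180
d7 = 101/6
d8 = 131/30
d9 = 202/3
d10 = 2414/45
endpoint = (-20537/180, 202/3)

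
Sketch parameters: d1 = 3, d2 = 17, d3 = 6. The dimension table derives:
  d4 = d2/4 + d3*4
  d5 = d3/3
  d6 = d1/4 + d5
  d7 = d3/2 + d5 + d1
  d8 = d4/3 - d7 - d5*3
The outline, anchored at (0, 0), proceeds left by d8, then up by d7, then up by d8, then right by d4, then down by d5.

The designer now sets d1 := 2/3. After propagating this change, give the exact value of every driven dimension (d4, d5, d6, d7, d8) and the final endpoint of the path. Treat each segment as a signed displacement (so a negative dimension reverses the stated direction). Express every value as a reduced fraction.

d4 = 113/4
d5 = 2
d6 = 13/6
d7 = 17/3
d8 = -9/4
endpoint = (61/2, 17/12)

Apply edit: d1 := 2/3
  d4 = d2/4 + d3*4 = 113/4
  d5 = d3/3 = 2
  d6 = d1/4 + d5 = 13/6
  d7 = d3/2 + d5 + d1 = 17/3
  d8 = d4/3 - d7 - d5*3 = -9/4
Walk from origin (0, 0):
  seg 1: left by d8 = -9/4 → (9/4, 0)
  seg 2: up by d7 = 17/3 → (9/4, 17/3)
  seg 3: up by d8 = -9/4 → (9/4, 41/12)
  seg 4: right by d4 = 113/4 → (61/2, 41/12)
  seg 5: down by d5 = 2 → (61/2, 17/12)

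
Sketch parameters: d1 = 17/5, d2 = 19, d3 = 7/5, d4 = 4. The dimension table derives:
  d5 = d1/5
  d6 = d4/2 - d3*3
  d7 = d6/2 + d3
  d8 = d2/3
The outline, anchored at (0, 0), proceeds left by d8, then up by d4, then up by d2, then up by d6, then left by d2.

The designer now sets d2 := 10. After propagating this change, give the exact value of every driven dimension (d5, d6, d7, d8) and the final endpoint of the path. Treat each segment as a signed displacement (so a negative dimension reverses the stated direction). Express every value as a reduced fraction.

d5 = 17/25
d6 = -11/5
d7 = 3/10
d8 = 10/3
endpoint = (-40/3, 59/5)

Apply edit: d2 := 10
  d5 = d1/5 = 17/25
  d6 = d4/2 - d3*3 = -11/5
  d7 = d6/2 + d3 = 3/10
  d8 = d2/3 = 10/3
Walk from origin (0, 0):
  seg 1: left by d8 = 10/3 → (-10/3, 0)
  seg 2: up by d4 = 4 → (-10/3, 4)
  seg 3: up by d2 = 10 → (-10/3, 14)
  seg 4: up by d6 = -11/5 → (-10/3, 59/5)
  seg 5: left by d2 = 10 → (-40/3, 59/5)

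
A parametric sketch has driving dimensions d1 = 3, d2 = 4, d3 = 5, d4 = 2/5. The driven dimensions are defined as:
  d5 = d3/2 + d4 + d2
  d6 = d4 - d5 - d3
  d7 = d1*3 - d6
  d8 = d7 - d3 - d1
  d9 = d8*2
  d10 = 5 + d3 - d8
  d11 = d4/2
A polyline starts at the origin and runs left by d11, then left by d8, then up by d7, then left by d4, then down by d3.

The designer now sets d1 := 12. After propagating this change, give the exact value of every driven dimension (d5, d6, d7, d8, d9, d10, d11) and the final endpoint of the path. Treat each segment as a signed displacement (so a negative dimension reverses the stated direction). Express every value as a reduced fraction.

d5 = 69/10
d6 = -23/2
d7 = 95/2
d8 = 61/2
d9 = 61
d10 = -41/2
d11 = 1/5
endpoint = (-311/10, 85/2)

Apply edit: d1 := 12
  d5 = d3/2 + d4 + d2 = 69/10
  d6 = d4 - d5 - d3 = -23/2
  d7 = d1*3 - d6 = 95/2
  d8 = d7 - d3 - d1 = 61/2
  d9 = d8*2 = 61
  d10 = 5 + d3 - d8 = -41/2
  d11 = d4/2 = 1/5
Walk from origin (0, 0):
  seg 1: left by d11 = 1/5 → (-1/5, 0)
  seg 2: left by d8 = 61/2 → (-307/10, 0)
  seg 3: up by d7 = 95/2 → (-307/10, 95/2)
  seg 4: left by d4 = 2/5 → (-311/10, 95/2)
  seg 5: down by d3 = 5 → (-311/10, 85/2)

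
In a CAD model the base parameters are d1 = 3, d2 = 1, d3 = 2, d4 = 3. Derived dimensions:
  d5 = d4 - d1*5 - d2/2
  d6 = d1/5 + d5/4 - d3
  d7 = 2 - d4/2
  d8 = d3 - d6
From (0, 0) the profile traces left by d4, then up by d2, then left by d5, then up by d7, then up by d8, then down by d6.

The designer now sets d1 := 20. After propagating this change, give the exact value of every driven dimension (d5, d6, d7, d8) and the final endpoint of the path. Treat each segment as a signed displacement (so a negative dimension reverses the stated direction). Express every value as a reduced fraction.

Apply edit: d1 := 20
  d5 = d4 - d1*5 - d2/2 = -195/2
  d6 = d1/5 + d5/4 - d3 = -179/8
  d7 = 2 - d4/2 = 1/2
  d8 = d3 - d6 = 195/8
Walk from origin (0, 0):
  seg 1: left by d4 = 3 → (-3, 0)
  seg 2: up by d2 = 1 → (-3, 1)
  seg 3: left by d5 = -195/2 → (189/2, 1)
  seg 4: up by d7 = 1/2 → (189/2, 3/2)
  seg 5: up by d8 = 195/8 → (189/2, 207/8)
  seg 6: down by d6 = -179/8 → (189/2, 193/4)

d5 = -195/2
d6 = -179/8
d7 = 1/2
d8 = 195/8
endpoint = (189/2, 193/4)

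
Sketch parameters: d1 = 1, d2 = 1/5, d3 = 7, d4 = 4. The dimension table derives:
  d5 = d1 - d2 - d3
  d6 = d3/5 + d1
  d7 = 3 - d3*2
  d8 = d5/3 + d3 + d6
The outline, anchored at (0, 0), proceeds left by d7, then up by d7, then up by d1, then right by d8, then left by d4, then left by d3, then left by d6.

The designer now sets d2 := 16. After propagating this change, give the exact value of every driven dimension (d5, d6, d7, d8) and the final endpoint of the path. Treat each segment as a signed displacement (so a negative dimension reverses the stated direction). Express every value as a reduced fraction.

Apply edit: d2 := 16
  d5 = d1 - d2 - d3 = -22
  d6 = d3/5 + d1 = 12/5
  d7 = 3 - d3*2 = -11
  d8 = d5/3 + d3 + d6 = 31/15
Walk from origin (0, 0):
  seg 1: left by d7 = -11 → (11, 0)
  seg 2: up by d7 = -11 → (11, -11)
  seg 3: up by d1 = 1 → (11, -10)
  seg 4: right by d8 = 31/15 → (196/15, -10)
  seg 5: left by d4 = 4 → (136/15, -10)
  seg 6: left by d3 = 7 → (31/15, -10)
  seg 7: left by d6 = 12/5 → (-1/3, -10)

d5 = -22
d6 = 12/5
d7 = -11
d8 = 31/15
endpoint = (-1/3, -10)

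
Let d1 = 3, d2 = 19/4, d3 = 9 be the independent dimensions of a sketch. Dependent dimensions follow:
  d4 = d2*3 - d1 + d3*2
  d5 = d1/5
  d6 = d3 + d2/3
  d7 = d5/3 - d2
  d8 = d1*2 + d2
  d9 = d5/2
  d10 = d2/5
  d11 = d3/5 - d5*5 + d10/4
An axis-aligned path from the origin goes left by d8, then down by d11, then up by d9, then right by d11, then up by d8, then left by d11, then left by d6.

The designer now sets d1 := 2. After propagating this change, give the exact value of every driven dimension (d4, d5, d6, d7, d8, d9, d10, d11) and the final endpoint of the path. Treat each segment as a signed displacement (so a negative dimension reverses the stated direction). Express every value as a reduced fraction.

d4 = 121/4
d5 = 2/5
d6 = 127/12
d7 = -277/60
d8 = 35/4
d9 = 1/5
d10 = 19/20
d11 = 3/80
endpoint = (-58/3, 713/80)

Apply edit: d1 := 2
  d4 = d2*3 - d1 + d3*2 = 121/4
  d5 = d1/5 = 2/5
  d6 = d3 + d2/3 = 127/12
  d7 = d5/3 - d2 = -277/60
  d8 = d1*2 + d2 = 35/4
  d9 = d5/2 = 1/5
  d10 = d2/5 = 19/20
  d11 = d3/5 - d5*5 + d10/4 = 3/80
Walk from origin (0, 0):
  seg 1: left by d8 = 35/4 → (-35/4, 0)
  seg 2: down by d11 = 3/80 → (-35/4, -3/80)
  seg 3: up by d9 = 1/5 → (-35/4, 13/80)
  seg 4: right by d11 = 3/80 → (-697/80, 13/80)
  seg 5: up by d8 = 35/4 → (-697/80, 713/80)
  seg 6: left by d11 = 3/80 → (-35/4, 713/80)
  seg 7: left by d6 = 127/12 → (-58/3, 713/80)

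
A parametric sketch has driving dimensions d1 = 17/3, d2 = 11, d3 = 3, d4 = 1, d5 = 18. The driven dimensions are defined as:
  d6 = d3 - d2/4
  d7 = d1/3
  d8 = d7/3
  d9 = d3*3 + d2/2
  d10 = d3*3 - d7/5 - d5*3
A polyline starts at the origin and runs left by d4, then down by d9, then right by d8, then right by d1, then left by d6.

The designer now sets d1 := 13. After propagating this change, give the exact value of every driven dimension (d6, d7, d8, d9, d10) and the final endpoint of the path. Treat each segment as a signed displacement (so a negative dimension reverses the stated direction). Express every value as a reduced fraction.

d6 = 1/4
d7 = 13/3
d8 = 13/9
d9 = 29/2
d10 = -688/15
endpoint = (475/36, -29/2)

Apply edit: d1 := 13
  d6 = d3 - d2/4 = 1/4
  d7 = d1/3 = 13/3
  d8 = d7/3 = 13/9
  d9 = d3*3 + d2/2 = 29/2
  d10 = d3*3 - d7/5 - d5*3 = -688/15
Walk from origin (0, 0):
  seg 1: left by d4 = 1 → (-1, 0)
  seg 2: down by d9 = 29/2 → (-1, -29/2)
  seg 3: right by d8 = 13/9 → (4/9, -29/2)
  seg 4: right by d1 = 13 → (121/9, -29/2)
  seg 5: left by d6 = 1/4 → (475/36, -29/2)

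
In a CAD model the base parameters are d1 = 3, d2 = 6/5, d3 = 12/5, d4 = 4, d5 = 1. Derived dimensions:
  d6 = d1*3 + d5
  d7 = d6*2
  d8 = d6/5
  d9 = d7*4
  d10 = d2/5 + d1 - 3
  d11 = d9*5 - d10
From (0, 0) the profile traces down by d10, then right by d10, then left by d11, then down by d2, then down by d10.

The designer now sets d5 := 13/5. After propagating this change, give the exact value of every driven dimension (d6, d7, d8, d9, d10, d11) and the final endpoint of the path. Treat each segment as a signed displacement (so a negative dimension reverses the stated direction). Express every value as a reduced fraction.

Apply edit: d5 := 13/5
  d6 = d1*3 + d5 = 58/5
  d7 = d6*2 = 116/5
  d8 = d6/5 = 58/25
  d9 = d7*4 = 464/5
  d10 = d2/5 + d1 - 3 = 6/25
  d11 = d9*5 - d10 = 11594/25
Walk from origin (0, 0):
  seg 1: down by d10 = 6/25 → (0, -6/25)
  seg 2: right by d10 = 6/25 → (6/25, -6/25)
  seg 3: left by d11 = 11594/25 → (-11588/25, -6/25)
  seg 4: down by d2 = 6/5 → (-11588/25, -36/25)
  seg 5: down by d10 = 6/25 → (-11588/25, -42/25)

d6 = 58/5
d7 = 116/5
d8 = 58/25
d9 = 464/5
d10 = 6/25
d11 = 11594/25
endpoint = (-11588/25, -42/25)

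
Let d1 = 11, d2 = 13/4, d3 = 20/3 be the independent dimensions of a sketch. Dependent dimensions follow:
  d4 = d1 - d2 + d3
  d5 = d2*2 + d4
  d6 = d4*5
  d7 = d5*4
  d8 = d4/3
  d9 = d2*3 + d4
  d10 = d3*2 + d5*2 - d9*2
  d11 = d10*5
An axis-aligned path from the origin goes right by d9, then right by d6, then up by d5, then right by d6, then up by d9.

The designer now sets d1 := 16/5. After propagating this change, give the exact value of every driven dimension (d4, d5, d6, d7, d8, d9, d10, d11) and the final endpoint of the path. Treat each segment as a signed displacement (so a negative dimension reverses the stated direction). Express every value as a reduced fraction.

d4 = 397/60
d5 = 787/60
d6 = 397/12
d7 = 787/15
d8 = 397/180
d9 = 491/30
d10 = 41/6
d11 = 205/6
endpoint = (1238/15, 1769/60)

Apply edit: d1 := 16/5
  d4 = d1 - d2 + d3 = 397/60
  d5 = d2*2 + d4 = 787/60
  d6 = d4*5 = 397/12
  d7 = d5*4 = 787/15
  d8 = d4/3 = 397/180
  d9 = d2*3 + d4 = 491/30
  d10 = d3*2 + d5*2 - d9*2 = 41/6
  d11 = d10*5 = 205/6
Walk from origin (0, 0):
  seg 1: right by d9 = 491/30 → (491/30, 0)
  seg 2: right by d6 = 397/12 → (989/20, 0)
  seg 3: up by d5 = 787/60 → (989/20, 787/60)
  seg 4: right by d6 = 397/12 → (1238/15, 787/60)
  seg 5: up by d9 = 491/30 → (1238/15, 1769/60)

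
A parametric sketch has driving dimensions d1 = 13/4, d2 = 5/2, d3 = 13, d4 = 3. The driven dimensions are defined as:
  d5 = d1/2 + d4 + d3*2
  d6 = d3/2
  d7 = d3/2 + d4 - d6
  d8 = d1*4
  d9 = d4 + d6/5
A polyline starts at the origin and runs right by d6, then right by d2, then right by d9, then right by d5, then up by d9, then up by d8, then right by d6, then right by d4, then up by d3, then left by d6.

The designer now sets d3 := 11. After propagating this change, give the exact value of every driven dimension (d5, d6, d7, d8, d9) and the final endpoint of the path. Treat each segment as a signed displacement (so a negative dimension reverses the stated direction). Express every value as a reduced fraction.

Apply edit: d3 := 11
  d5 = d1/2 + d4 + d3*2 = 213/8
  d6 = d3/2 = 11/2
  d7 = d3/2 + d4 - d6 = 3
  d8 = d1*4 = 13
  d9 = d4 + d6/5 = 41/10
Walk from origin (0, 0):
  seg 1: right by d6 = 11/2 → (11/2, 0)
  seg 2: right by d2 = 5/2 → (8, 0)
  seg 3: right by d9 = 41/10 → (121/10, 0)
  seg 4: right by d5 = 213/8 → (1549/40, 0)
  seg 5: up by d9 = 41/10 → (1549/40, 41/10)
  seg 6: up by d8 = 13 → (1549/40, 171/10)
  seg 7: right by d6 = 11/2 → (1769/40, 171/10)
  seg 8: right by d4 = 3 → (1889/40, 171/10)
  seg 9: up by d3 = 11 → (1889/40, 281/10)
  seg 10: left by d6 = 11/2 → (1669/40, 281/10)

d5 = 213/8
d6 = 11/2
d7 = 3
d8 = 13
d9 = 41/10
endpoint = (1669/40, 281/10)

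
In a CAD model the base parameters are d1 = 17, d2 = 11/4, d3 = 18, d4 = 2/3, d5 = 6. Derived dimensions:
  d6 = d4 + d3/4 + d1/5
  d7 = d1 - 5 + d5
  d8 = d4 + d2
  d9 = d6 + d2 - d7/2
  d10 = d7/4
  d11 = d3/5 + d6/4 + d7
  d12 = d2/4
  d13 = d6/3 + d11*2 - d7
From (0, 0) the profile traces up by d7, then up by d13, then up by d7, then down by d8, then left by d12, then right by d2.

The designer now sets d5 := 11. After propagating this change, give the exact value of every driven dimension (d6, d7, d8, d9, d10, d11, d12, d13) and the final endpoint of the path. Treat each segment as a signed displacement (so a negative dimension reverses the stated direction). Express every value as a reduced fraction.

Apply edit: d5 := 11
  d6 = d4 + d3/4 + d1/5 = 257/30
  d7 = d1 - 5 + d5 = 23
  d8 = d4 + d2 = 41/12
  d9 = d6 + d2 - d7/2 = -11/60
  d10 = d7/4 = 23/4
  d11 = d3/5 + d6/4 + d7 = 3449/120
  d12 = d2/4 = 11/16
  d13 = d6/3 + d11*2 - d7 = 6721/180
Walk from origin (0, 0):
  seg 1: up by d7 = 23 → (0, 23)
  seg 2: up by d13 = 6721/180 → (0, 10861/180)
  seg 3: up by d7 = 23 → (0, 15001/180)
  seg 4: down by d8 = 41/12 → (0, 7193/90)
  seg 5: left by d12 = 11/16 → (-11/16, 7193/90)
  seg 6: right by d2 = 11/4 → (33/16, 7193/90)

d6 = 257/30
d7 = 23
d8 = 41/12
d9 = -11/60
d10 = 23/4
d11 = 3449/120
d12 = 11/16
d13 = 6721/180
endpoint = (33/16, 7193/90)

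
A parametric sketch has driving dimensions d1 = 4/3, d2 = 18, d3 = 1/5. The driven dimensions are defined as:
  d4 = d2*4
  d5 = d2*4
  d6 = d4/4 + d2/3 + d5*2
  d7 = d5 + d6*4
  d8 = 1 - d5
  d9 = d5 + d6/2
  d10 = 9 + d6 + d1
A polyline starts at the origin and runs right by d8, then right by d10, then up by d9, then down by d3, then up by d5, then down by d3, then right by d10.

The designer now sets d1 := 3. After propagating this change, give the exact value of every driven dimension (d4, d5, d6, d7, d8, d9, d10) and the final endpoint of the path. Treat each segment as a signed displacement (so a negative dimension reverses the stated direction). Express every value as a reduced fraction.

d4 = 72
d5 = 72
d6 = 168
d7 = 744
d8 = -71
d9 = 156
d10 = 180
endpoint = (289, 1138/5)

Apply edit: d1 := 3
  d4 = d2*4 = 72
  d5 = d2*4 = 72
  d6 = d4/4 + d2/3 + d5*2 = 168
  d7 = d5 + d6*4 = 744
  d8 = 1 - d5 = -71
  d9 = d5 + d6/2 = 156
  d10 = 9 + d6 + d1 = 180
Walk from origin (0, 0):
  seg 1: right by d8 = -71 → (-71, 0)
  seg 2: right by d10 = 180 → (109, 0)
  seg 3: up by d9 = 156 → (109, 156)
  seg 4: down by d3 = 1/5 → (109, 779/5)
  seg 5: up by d5 = 72 → (109, 1139/5)
  seg 6: down by d3 = 1/5 → (109, 1138/5)
  seg 7: right by d10 = 180 → (289, 1138/5)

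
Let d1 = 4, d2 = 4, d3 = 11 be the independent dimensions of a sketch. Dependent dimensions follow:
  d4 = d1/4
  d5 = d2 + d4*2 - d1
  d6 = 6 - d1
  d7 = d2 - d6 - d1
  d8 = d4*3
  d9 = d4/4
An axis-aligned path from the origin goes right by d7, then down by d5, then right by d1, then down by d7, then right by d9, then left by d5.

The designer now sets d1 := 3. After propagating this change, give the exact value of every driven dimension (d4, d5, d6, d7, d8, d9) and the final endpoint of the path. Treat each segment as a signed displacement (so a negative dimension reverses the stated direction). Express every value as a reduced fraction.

Apply edit: d1 := 3
  d4 = d1/4 = 3/4
  d5 = d2 + d4*2 - d1 = 5/2
  d6 = 6 - d1 = 3
  d7 = d2 - d6 - d1 = -2
  d8 = d4*3 = 9/4
  d9 = d4/4 = 3/16
Walk from origin (0, 0):
  seg 1: right by d7 = -2 → (-2, 0)
  seg 2: down by d5 = 5/2 → (-2, -5/2)
  seg 3: right by d1 = 3 → (1, -5/2)
  seg 4: down by d7 = -2 → (1, -1/2)
  seg 5: right by d9 = 3/16 → (19/16, -1/2)
  seg 6: left by d5 = 5/2 → (-21/16, -1/2)

d4 = 3/4
d5 = 5/2
d6 = 3
d7 = -2
d8 = 9/4
d9 = 3/16
endpoint = (-21/16, -1/2)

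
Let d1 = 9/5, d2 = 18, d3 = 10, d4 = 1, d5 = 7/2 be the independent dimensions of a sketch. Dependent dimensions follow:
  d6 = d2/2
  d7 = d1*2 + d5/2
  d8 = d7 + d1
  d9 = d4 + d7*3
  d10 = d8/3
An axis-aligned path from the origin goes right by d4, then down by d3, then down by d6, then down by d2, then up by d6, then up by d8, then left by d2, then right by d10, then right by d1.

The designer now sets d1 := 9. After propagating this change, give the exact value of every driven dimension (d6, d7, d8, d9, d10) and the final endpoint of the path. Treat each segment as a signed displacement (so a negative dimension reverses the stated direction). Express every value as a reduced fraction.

d6 = 9
d7 = 79/4
d8 = 115/4
d9 = 241/4
d10 = 115/12
endpoint = (19/12, 3/4)

Apply edit: d1 := 9
  d6 = d2/2 = 9
  d7 = d1*2 + d5/2 = 79/4
  d8 = d7 + d1 = 115/4
  d9 = d4 + d7*3 = 241/4
  d10 = d8/3 = 115/12
Walk from origin (0, 0):
  seg 1: right by d4 = 1 → (1, 0)
  seg 2: down by d3 = 10 → (1, -10)
  seg 3: down by d6 = 9 → (1, -19)
  seg 4: down by d2 = 18 → (1, -37)
  seg 5: up by d6 = 9 → (1, -28)
  seg 6: up by d8 = 115/4 → (1, 3/4)
  seg 7: left by d2 = 18 → (-17, 3/4)
  seg 8: right by d10 = 115/12 → (-89/12, 3/4)
  seg 9: right by d1 = 9 → (19/12, 3/4)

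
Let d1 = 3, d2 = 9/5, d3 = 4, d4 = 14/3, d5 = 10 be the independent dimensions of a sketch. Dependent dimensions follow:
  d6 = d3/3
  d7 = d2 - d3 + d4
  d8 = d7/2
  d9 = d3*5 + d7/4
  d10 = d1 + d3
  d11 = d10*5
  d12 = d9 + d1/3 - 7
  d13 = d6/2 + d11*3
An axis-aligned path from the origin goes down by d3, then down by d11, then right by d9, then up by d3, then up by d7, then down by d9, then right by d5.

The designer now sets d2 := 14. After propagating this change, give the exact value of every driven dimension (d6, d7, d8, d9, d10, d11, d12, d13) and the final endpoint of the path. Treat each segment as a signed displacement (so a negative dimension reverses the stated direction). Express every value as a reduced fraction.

d6 = 4/3
d7 = 44/3
d8 = 22/3
d9 = 71/3
d10 = 7
d11 = 35
d12 = 53/3
d13 = 317/3
endpoint = (101/3, -44)

Apply edit: d2 := 14
  d6 = d3/3 = 4/3
  d7 = d2 - d3 + d4 = 44/3
  d8 = d7/2 = 22/3
  d9 = d3*5 + d7/4 = 71/3
  d10 = d1 + d3 = 7
  d11 = d10*5 = 35
  d12 = d9 + d1/3 - 7 = 53/3
  d13 = d6/2 + d11*3 = 317/3
Walk from origin (0, 0):
  seg 1: down by d3 = 4 → (0, -4)
  seg 2: down by d11 = 35 → (0, -39)
  seg 3: right by d9 = 71/3 → (71/3, -39)
  seg 4: up by d3 = 4 → (71/3, -35)
  seg 5: up by d7 = 44/3 → (71/3, -61/3)
  seg 6: down by d9 = 71/3 → (71/3, -44)
  seg 7: right by d5 = 10 → (101/3, -44)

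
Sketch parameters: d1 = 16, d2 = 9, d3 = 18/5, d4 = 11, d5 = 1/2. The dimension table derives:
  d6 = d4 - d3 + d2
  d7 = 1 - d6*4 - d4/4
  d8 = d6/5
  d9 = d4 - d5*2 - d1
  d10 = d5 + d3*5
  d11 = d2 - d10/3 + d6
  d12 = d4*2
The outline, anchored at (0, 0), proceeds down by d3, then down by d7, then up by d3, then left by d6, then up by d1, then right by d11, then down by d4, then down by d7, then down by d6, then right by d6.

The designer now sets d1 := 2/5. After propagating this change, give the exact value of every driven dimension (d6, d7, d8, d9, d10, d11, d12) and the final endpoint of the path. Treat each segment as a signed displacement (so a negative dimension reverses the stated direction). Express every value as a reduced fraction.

d6 = 82/5
d7 = -1347/20
d8 = 82/25
d9 = 48/5
d10 = 37/2
d11 = 577/30
d12 = 22
endpoint = (577/30, 1077/10)

Apply edit: d1 := 2/5
  d6 = d4 - d3 + d2 = 82/5
  d7 = 1 - d6*4 - d4/4 = -1347/20
  d8 = d6/5 = 82/25
  d9 = d4 - d5*2 - d1 = 48/5
  d10 = d5 + d3*5 = 37/2
  d11 = d2 - d10/3 + d6 = 577/30
  d12 = d4*2 = 22
Walk from origin (0, 0):
  seg 1: down by d3 = 18/5 → (0, -18/5)
  seg 2: down by d7 = -1347/20 → (0, 255/4)
  seg 3: up by d3 = 18/5 → (0, 1347/20)
  seg 4: left by d6 = 82/5 → (-82/5, 1347/20)
  seg 5: up by d1 = 2/5 → (-82/5, 271/4)
  seg 6: right by d11 = 577/30 → (17/6, 271/4)
  seg 7: down by d4 = 11 → (17/6, 227/4)
  seg 8: down by d7 = -1347/20 → (17/6, 1241/10)
  seg 9: down by d6 = 82/5 → (17/6, 1077/10)
  seg 10: right by d6 = 82/5 → (577/30, 1077/10)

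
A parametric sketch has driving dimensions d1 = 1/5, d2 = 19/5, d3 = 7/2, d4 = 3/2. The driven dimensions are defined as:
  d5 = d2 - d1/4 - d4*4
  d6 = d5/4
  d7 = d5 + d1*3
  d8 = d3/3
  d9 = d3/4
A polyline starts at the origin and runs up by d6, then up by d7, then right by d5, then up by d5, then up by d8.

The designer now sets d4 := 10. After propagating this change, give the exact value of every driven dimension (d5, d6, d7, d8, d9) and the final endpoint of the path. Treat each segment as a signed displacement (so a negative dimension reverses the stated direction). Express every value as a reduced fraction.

d5 = -145/4
d6 = -145/16
d7 = -713/20
d8 = 7/6
d9 = 7/8
endpoint = (-145/4, -19151/240)

Apply edit: d4 := 10
  d5 = d2 - d1/4 - d4*4 = -145/4
  d6 = d5/4 = -145/16
  d7 = d5 + d1*3 = -713/20
  d8 = d3/3 = 7/6
  d9 = d3/4 = 7/8
Walk from origin (0, 0):
  seg 1: up by d6 = -145/16 → (0, -145/16)
  seg 2: up by d7 = -713/20 → (0, -3577/80)
  seg 3: right by d5 = -145/4 → (-145/4, -3577/80)
  seg 4: up by d5 = -145/4 → (-145/4, -6477/80)
  seg 5: up by d8 = 7/6 → (-145/4, -19151/240)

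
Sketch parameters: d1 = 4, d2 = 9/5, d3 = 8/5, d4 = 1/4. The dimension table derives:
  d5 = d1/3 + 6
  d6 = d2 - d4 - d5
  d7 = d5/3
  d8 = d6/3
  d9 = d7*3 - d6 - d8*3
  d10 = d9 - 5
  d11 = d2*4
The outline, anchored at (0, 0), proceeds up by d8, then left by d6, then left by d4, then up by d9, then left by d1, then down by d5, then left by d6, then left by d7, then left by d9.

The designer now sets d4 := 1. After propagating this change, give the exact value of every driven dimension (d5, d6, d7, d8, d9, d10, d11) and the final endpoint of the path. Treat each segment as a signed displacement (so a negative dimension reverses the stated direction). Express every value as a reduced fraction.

Apply edit: d4 := 1
  d5 = d1/3 + 6 = 22/3
  d6 = d2 - d4 - d5 = -98/15
  d7 = d5/3 = 22/9
  d8 = d6/3 = -98/45
  d9 = d7*3 - d6 - d8*3 = 102/5
  d10 = d9 - 5 = 77/5
  d11 = d2*4 = 36/5
Walk from origin (0, 0):
  seg 1: up by d8 = -98/45 → (0, -98/45)
  seg 2: left by d6 = -98/15 → (98/15, -98/45)
  seg 3: left by d4 = 1 → (83/15, -98/45)
  seg 4: up by d9 = 102/5 → (83/15, 164/9)
  seg 5: left by d1 = 4 → (23/15, 164/9)
  seg 6: down by d5 = 22/3 → (23/15, 98/9)
  seg 7: left by d6 = -98/15 → (121/15, 98/9)
  seg 8: left by d7 = 22/9 → (253/45, 98/9)
  seg 9: left by d9 = 102/5 → (-133/9, 98/9)

d5 = 22/3
d6 = -98/15
d7 = 22/9
d8 = -98/45
d9 = 102/5
d10 = 77/5
d11 = 36/5
endpoint = (-133/9, 98/9)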